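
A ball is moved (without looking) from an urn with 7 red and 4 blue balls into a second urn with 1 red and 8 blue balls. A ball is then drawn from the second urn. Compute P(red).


P(transfer red) = 7/11; P(transfer blue) = 4/11
If red transferred: Urn II has 2 red of 10, so P(red|red moved) = 1/5
If blue transferred: Urn II has 1 red of 10, so P(red|blue moved) = 1/10
By total probability: P(red) = 7/11*1/5 + 4/11*1/10 = 9/55

9/55


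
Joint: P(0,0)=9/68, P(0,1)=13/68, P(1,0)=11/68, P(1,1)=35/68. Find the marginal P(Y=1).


P(Y=1) = P(0,1)+P(1,1) = 13/68 + 35/68 = 48/68 = 12/17

12/17


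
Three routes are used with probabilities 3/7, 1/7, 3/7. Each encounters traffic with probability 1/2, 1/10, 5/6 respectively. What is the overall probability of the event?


P(A) = P(A|B1)P(B1) + P(A|B2)P(B2) + P(A|B3)P(B3)
= 1/2*3/7 + 1/10*1/7 + 5/6*3/7
= 3/14 + 1/70 + 5/14 = 41/70

41/70


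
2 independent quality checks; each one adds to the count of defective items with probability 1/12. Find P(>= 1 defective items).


P(at least one) = 1 - P(none)
P(none) = (1 - 1/12)^2 = (11/12)^2 = 121/144
P(at least one) = 1 - 121/144 = 23/144

23/144


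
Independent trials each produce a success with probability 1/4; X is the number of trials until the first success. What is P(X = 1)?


P(X=1) = (1-p)^0 * p = (3/4)^0 * 1/4
= 1 * 1/4 = 1/4

1/4


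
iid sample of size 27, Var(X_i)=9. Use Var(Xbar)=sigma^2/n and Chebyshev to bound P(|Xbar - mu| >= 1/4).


Var(Xbar) = Var(X)/n = 9/27
Chebyshev: P(|Xbar-mu| >= 1/4) <= Var(Xbar)/(1/4)^2 = (1/3)/(1/16) = 16/3
Bound exceeds 1, so trivial bound: 1

1


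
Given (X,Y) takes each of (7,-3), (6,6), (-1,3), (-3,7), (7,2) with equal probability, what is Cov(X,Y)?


E[X]=16/5, E[Y]=3, E[XY]=1
Cov(X,Y) = E[XY] - E[X]E[Y] = 1 - 16/5*3 = -43/5

-43/5


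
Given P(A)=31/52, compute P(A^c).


P(A') = 1 - P(A) = 1 - 31/52 = 21/52

21/52


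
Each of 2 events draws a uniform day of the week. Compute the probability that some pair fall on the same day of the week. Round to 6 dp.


P(all different) = prod((7-i)/7 for i=0..1) = 0.857143
P(at least one match) = 1 - 0.857143 = 0.142857

0.142857


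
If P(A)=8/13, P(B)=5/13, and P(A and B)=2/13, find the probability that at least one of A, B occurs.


P(A∪B) = P(A) + P(B) - P(A∩B)
= 8/13 + 5/13 - 2/13 = 11/13

11/13


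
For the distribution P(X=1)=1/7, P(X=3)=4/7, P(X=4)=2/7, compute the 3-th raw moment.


E[X^3] = sum(x^3 * P(x))
= 1*1/7 + 27*4/7 + 64*2/7
= 237/7

237/7


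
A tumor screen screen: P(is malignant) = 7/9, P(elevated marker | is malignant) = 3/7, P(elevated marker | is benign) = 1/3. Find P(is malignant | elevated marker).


P(A) = P(A|B)P(B) + P(A|B')P(B') = 3/7*7/9 + 1/3*2/9 = 11/27
P(B|A) = P(A|B)P(B)/P(A) = (1/3)/(11/27) = 9/11

9/11


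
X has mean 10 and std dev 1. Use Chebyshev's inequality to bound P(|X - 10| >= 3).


k = 3/1 = 3
Chebyshev: P(|X-mu| >= k*sigma) <= 1/k^2 = 1/3^2 = 1/9

1/9


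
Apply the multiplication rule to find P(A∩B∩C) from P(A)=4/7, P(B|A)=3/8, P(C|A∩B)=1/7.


P(A∩B∩C) = P(A) * P(B|A) * P(C|A∩B)
= 4/7 * 3/8 * 1/7
= 3/14 * 1/7 = 3/98

3/98


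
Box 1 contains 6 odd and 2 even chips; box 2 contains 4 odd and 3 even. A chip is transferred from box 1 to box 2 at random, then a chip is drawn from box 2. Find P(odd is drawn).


P(transfer odd) = 6/8 = 3/4; P(transfer even) = 1/4
If odd transferred: Urn II has 5 odd of 8, so P(odd|odd moved) = 5/8
If even transferred: Urn II has 4 odd of 8, so P(odd|even moved) = 1/2
By total probability: P(odd) = 3/4*5/8 + 1/4*1/2 = 19/32

19/32


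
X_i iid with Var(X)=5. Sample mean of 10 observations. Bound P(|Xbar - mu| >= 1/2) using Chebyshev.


Var(Xbar) = Var(X)/n = 5/10
Chebyshev: P(|Xbar-mu| >= 1/2) <= Var(Xbar)/(1/2)^2 = (1/2)/(1/4) = 2
Bound exceeds 1, so trivial bound: 1

1


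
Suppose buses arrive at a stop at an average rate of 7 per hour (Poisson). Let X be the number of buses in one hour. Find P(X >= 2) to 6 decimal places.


P(X>=2) = 1 - P(X<=1) = 1 - (e^(-7)*7^0/0! + e^(-7)*7^1/1!)
≈ 1 - (0.0009118820 + 0.0063831738)
= 1 - 0.0072950558 = 0.9927049442
≈ 0.992705

0.992705


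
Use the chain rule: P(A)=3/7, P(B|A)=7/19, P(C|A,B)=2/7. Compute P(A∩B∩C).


P(A∩B∩C) = P(A) * P(B|A) * P(C|A∩B)
= 3/7 * 7/19 * 2/7
= 3/19 * 2/7 = 6/133

6/133


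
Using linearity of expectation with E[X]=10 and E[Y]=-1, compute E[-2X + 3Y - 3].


E[-2X + 3Y - 3] = -2*E[X] + 3*E[Y] - 3
= (-2)*(10) + (3)*(-1) + (-3)
= -20 - 3 - 3 = -26

-26


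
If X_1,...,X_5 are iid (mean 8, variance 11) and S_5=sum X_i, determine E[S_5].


E[S_n] = n*E[X_1] = 5*8 = 40

40


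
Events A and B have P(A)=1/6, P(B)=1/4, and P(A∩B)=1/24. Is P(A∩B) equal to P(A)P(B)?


P(A)*P(B) = 1/6*1/4 = 1/24
P(A∩B) = 1/24, which equals P(A)P(B), so independent

Yes, A and B are independent


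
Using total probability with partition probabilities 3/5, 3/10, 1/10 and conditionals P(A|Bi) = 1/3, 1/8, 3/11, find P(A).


P(A) = P(A|B1)P(B1) + P(A|B2)P(B2) + P(A|B3)P(B3)
= 1/3*3/5 + 1/8*3/10 + 3/11*1/10
= 1/5 + 3/80 + 3/110 = 233/880

233/880


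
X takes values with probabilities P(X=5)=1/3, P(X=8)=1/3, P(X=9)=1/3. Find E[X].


E[X] = sum(x * P(x))
= 5*1/3 + 8*1/3 + 9*1/3
= 22/3

22/3


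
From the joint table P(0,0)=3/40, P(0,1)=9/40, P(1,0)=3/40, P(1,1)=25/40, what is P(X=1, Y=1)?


Read from table: P(X=1, Y=1) = 25/40 = 5/8

5/8


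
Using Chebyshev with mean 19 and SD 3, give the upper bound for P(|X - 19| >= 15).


k = 15/3 = 5
Chebyshev: P(|X-mu| >= k*sigma) <= 1/k^2 = 1/5^2 = 1/25

1/25


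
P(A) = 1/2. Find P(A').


P(A') = 1 - P(A) = 1 - 1/2 = 1/2

1/2


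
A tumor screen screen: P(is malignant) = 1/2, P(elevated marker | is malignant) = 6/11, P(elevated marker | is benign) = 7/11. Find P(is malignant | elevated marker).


P(A) = P(A|B)P(B) + P(A|B')P(B') = 6/11*1/2 + 7/11*1/2 = 13/22
P(B|A) = P(A|B)P(B)/P(A) = (3/11)/(13/22) = 6/13

6/13


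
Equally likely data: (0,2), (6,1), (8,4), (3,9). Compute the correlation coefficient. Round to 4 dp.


Cov(X,Y) = -0.7500, Var(X) = 9.1875, Var(Y) = 9.5000
rho = Cov/(sqrt(VarX)*sqrt(VarY)) = -0.0803

-0.0803


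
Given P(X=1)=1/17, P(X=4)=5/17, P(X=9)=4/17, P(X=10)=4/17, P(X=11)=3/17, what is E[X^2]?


E[X^2] = sum(g(x)*P(x))
= 1*1/17 + 16*5/17 + 81*4/17 + 100*4/17 + 121*3/17
= 1168/17

1168/17


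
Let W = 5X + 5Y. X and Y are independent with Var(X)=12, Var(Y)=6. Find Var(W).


Independence => Cov(X,Y)=0
Var(5X + 5Y) = 5^2*Var(X) + 5^2*Var(Y)
= 25*12 + 25*6 = 450

450


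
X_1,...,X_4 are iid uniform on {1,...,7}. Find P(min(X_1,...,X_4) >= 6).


P(min >= 6) = P(all X_i >= 6) = (P(X_1 >= 6))^4
= (2/7)^4 = 16/2401

16/2401


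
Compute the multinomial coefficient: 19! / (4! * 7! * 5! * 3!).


19! = 121645100408832000
Denominator: 4!=24 * 7!=5040 * 5!=120 * 3!=6
Coefficient = 121645100408832000 / 87091200 = 1396755360

1396755360


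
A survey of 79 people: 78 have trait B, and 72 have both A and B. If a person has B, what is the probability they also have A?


P(A|B) = P(A∩B)/P(B) = (72/79)/(78/79) = 72/78 = 12/13

12/13


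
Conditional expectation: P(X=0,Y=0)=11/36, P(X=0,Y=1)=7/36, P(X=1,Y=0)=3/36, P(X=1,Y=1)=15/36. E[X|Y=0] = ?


P(Y=0) = 14/36
E[X|Y=0] = (0*11 + 1*3)/14 = 3/14

3/14


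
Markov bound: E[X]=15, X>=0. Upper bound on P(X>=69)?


Markov: P(X >= a) <= E[X]/a
P(X >= 69) <= 15/69 = 5/23

5/23


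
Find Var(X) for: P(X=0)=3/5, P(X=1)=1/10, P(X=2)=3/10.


E[X] = 7/10, E[X^2] = 13/10
Var(X) = E[X^2] - (E[X])^2 = 13/10 - (7/10)^2 = 81/100

81/100


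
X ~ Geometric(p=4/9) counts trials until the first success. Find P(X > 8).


P(X > 8) = P(first 8 trials all fail) = (1-p)^8 = (5/9)^8 = 390625/43046721

390625/43046721


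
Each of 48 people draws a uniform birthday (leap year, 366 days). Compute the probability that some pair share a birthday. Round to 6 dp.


P(all different) = prod((366-i)/366 for i=0..47) = 0.039768
P(at least one match) = 1 - 0.039768 = 0.960232

0.960232


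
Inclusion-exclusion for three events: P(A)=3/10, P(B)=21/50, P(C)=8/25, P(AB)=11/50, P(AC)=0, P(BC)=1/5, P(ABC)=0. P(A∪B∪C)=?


P(A∪B∪C) = P(A)+P(B)+P(C) - P(AB)-P(AC)-P(BC) + P(ABC)
= 3/10+21/50+8/25 - 11/50-0-1/5 + 0
= 31/50

31/50


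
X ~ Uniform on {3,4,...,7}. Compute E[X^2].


E[X^2] = (1/5) * sum(x^2 for x=3..7)
= 135/5 = 27

27


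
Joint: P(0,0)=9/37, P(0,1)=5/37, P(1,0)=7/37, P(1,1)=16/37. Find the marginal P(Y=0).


P(Y=0) = P(0,0)+P(1,0) = 9/37 + 7/37 = 16/37

16/37


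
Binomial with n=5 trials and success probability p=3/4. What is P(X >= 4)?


P(X>=4) = P(X=4) + P(X=5)
= 405/1024 + 243/1024
= 81/128

81/128


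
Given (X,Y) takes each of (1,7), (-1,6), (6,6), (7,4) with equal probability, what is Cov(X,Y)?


E[X]=13/4, E[Y]=23/4, E[XY]=65/4
Cov(X,Y) = E[XY] - E[X]E[Y] = 65/4 - 13/4*23/4 = -39/16

-39/16


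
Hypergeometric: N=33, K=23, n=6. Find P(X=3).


P(X=3) = C(23,3)*C(10,3) / C(33,6)
= 1771*120 / 1107568
= 212520/1107568 = 345/1798

345/1798


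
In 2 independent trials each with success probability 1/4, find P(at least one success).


P(at least one) = 1 - P(none)
P(none) = (1 - 1/4)^2 = (3/4)^2 = 9/16
P(at least one) = 1 - 9/16 = 7/16

7/16


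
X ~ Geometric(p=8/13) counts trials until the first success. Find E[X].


For geometric (trials until first success), E[X] = 1/p = 1/(8/13) = 13/8

13/8


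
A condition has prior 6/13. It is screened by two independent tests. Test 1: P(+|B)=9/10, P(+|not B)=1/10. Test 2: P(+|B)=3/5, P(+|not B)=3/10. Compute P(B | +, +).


After test 1: P(+) = 9/10*6/13 + 1/10*7/13 = 61/130
P(B|+) = (27/65)/(61/130) = 54/61
After test 2 (use post1 as new prior): P(+) = 3/5*54/61 + 3/10*7/61 = 69/122
P(B|+,+) = (162/305)/(69/122) = 108/115

108/115


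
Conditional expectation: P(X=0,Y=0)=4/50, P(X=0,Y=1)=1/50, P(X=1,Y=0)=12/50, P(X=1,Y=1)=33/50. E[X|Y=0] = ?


P(Y=0) = 16/50
E[X|Y=0] = (0*4 + 1*12)/16 = 12/16 = 3/4

3/4


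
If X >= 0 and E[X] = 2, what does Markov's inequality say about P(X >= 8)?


Markov: P(X >= a) <= E[X]/a
P(X >= 8) <= 2/8 = 1/4

1/4


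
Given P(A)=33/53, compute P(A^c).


P(A') = 1 - P(A) = 1 - 33/53 = 20/53

20/53


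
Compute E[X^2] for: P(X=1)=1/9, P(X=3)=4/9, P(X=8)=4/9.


E[X^2] = sum(x^2 * P(x))
= 1*1/9 + 9*4/9 + 64*4/9
= 293/9

293/9


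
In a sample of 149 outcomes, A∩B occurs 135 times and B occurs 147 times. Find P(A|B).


P(A|B) = P(A∩B)/P(B) = (135/149)/(147/149) = 135/147 = 45/49

45/49


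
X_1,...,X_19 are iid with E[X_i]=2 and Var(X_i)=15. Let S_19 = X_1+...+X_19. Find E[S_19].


E[S_n] = n*E[X_1] = 19*2 = 38

38


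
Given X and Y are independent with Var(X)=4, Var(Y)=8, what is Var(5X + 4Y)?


Independence => Cov(X,Y)=0
Var(5X + 4Y) = 5^2*Var(X) + 4^2*Var(Y)
= 25*4 + 16*8 = 228

228


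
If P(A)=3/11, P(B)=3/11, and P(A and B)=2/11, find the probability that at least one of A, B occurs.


P(A∪B) = P(A) + P(B) - P(A∩B)
= 3/11 + 3/11 - 2/11 = 4/11

4/11


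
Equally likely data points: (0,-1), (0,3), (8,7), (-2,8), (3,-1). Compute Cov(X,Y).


E[X]=9/5, E[Y]=16/5, E[XY]=37/5
Cov(X,Y) = E[XY] - E[X]E[Y] = 37/5 - 9/5*16/5 = 41/25

41/25


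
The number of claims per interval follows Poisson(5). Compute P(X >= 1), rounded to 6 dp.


P(X>=1) = 1 - P(X<=0) = 1 - (e^(-5)*5^0/0!)
≈ 1 - 0.0067379470 = 0.9932620530
≈ 0.993262

0.993262


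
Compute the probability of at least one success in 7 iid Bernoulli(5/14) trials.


P(at least one) = 1 - P(none)
P(none) = (1 - 5/14)^7 = (9/14)^7 = 4782969/105413504
P(at least one) = 1 - 4782969/105413504 = 100630535/105413504

100630535/105413504


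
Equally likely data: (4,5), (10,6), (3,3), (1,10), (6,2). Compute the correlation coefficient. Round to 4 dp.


Cov(X,Y) = -2.7600, Var(X) = 9.3600, Var(Y) = 7.7600
rho = Cov/(sqrt(VarX)*sqrt(VarY)) = -0.3238

-0.3238


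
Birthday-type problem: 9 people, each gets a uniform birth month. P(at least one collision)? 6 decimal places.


P(all different) = prod((12-i)/12 for i=0..8) = 0.015472
P(at least one match) = 1 - 0.015472 = 0.984528

0.984528


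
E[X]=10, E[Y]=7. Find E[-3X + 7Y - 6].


E[-3X + 7Y - 6] = -3*E[X] + 7*E[Y] - 6
= (-3)*(10) + (7)*(7) + (-6)
= -30 + 49 - 6 = 13

13


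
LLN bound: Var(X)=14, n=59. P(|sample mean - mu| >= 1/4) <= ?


Var(Xbar) = Var(X)/n = 14/59
Chebyshev: P(|Xbar-mu| >= 1/4) <= Var(Xbar)/(1/4)^2 = (14/59)/(1/16) = 224/59
Bound exceeds 1, so trivial bound: 1

1


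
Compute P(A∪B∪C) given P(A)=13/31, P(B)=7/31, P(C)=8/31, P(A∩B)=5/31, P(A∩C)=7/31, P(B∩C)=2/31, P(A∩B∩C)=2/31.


P(A∪B∪C) = P(A)+P(B)+P(C) - P(AB)-P(AC)-P(BC) + P(ABC)
= 13/31+7/31+8/31 - 5/31-7/31-2/31 + 2/31
= 16/31

16/31


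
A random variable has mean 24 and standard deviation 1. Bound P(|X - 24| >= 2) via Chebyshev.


k = 2/1 = 2
Chebyshev: P(|X-mu| >= k*sigma) <= 1/k^2 = 1/2^2 = 1/4

1/4


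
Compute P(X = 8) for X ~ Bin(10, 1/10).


P(X=8) = C(10,8) * p^8 * (1-p)^2
= 45 * 1/100000000 * 81/100
= 729/2000000000

729/2000000000


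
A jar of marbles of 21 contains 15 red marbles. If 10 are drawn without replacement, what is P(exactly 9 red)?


P(X=9) = C(15,9)*C(6,1) / C(21,10)
= 5005*6 / 352716
= 30030/352716 = 55/646

55/646


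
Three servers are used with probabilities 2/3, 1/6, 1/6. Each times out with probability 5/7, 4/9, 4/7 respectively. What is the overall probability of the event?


P(A) = P(A|B1)P(B1) + P(A|B2)P(B2) + P(A|B3)P(B3)
= 5/7*2/3 + 4/9*1/6 + 4/7*1/6
= 10/21 + 2/27 + 2/21 = 122/189

122/189


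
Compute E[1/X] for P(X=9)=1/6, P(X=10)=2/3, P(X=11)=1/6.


E[1/X] = sum(g(x)*P(x))
= 1/9*1/6 + 1/10*2/3 + 1/11*1/6
= 149/1485

149/1485


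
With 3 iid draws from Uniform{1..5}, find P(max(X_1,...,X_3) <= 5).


P(max <= 5) = P(all X_i <= 5) = (P(X_1 <= 5))^3
= (5/5)^3 = 1^3 = 1

1


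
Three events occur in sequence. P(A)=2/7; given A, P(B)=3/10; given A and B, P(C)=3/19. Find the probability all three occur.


P(A∩B∩C) = P(A) * P(B|A) * P(C|A∩B)
= 2/7 * 3/10 * 3/19
= 3/35 * 3/19 = 9/665

9/665


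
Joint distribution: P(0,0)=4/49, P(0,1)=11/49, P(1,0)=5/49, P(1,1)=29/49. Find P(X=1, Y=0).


Read from table: P(X=1, Y=0) = 5/49

5/49


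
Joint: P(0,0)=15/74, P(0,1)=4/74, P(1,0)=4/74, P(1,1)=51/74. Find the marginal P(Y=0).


P(Y=0) = P(0,0)+P(1,0) = 15/74 + 4/74 = 19/74

19/74


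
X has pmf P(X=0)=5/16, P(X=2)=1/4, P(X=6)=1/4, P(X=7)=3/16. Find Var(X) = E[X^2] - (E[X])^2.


E[X] = 53/16, E[X^2] = 307/16
Var(X) = E[X^2] - (E[X])^2 = 307/16 - (53/16)^2 = 2103/256

2103/256


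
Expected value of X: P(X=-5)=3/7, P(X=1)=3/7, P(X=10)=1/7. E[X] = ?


E[X] = sum(x * P(x))
= -5*3/7 + 1*3/7 + 10*1/7
= -2/7

-2/7


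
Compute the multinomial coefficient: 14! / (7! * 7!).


14! = 87178291200
Denominator: 7!=5040 * 7!=5040
Coefficient = 87178291200 / 25401600 = 3432

3432


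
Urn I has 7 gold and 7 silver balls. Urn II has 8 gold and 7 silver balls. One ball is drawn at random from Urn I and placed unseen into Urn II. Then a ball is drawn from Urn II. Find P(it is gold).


P(transfer gold) = 7/14 = 1/2; P(transfer silver) = 1/2
If gold transferred: Urn II has 9 gold of 16, so P(gold|gold moved) = 9/16
If silver transferred: Urn II has 8 gold of 16, so P(gold|silver moved) = 1/2
By total probability: P(gold) = 1/2*9/16 + 1/2*1/2 = 17/32

17/32


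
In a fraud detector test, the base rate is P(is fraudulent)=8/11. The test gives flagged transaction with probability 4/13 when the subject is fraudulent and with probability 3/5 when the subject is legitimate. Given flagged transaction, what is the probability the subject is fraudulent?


P(A) = P(A|B)P(B) + P(A|B')P(B') = 4/13*8/11 + 3/5*3/11 = 277/715
P(B|A) = P(A|B)P(B)/P(A) = (32/143)/(277/715) = 160/277

160/277


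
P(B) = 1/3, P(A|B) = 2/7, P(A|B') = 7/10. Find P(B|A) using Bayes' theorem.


P(A) = P(A|B)P(B) + P(A|B')P(B') = 2/7*1/3 + 7/10*2/3 = 59/105
P(B|A) = P(A|B)P(B)/P(A) = (2/21)/(59/105) = 10/59

10/59


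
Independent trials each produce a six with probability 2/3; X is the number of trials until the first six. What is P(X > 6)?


P(X > 6) = P(first 6 trials all fail) = (1-p)^6 = (1/3)^6 = 1/729

1/729


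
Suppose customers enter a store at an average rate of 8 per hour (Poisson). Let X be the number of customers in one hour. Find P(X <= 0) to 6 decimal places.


P(X<=0) = e^(-8)*8^0/0!
≈ 0.0003354626
≈ 0.000335

0.000335


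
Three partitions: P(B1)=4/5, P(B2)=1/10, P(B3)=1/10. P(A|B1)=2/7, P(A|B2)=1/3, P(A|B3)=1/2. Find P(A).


P(A) = P(A|B1)P(B1) + P(A|B2)P(B2) + P(A|B3)P(B3)
= 2/7*4/5 + 1/3*1/10 + 1/2*1/10
= 8/35 + 1/30 + 1/20 = 131/420

131/420


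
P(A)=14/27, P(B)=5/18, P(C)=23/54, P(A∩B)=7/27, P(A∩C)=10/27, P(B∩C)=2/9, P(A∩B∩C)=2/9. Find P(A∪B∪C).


P(A∪B∪C) = P(A)+P(B)+P(C) - P(AB)-P(AC)-P(BC) + P(ABC)
= 14/27+5/18+23/54 - 7/27-10/27-2/9 + 2/9
= 16/27

16/27


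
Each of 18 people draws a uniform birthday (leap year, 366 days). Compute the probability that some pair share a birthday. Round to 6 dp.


P(all different) = prod((366-i)/366 for i=0..17) = 0.653862
P(at least one match) = 1 - 0.653862 = 0.346138

0.346138


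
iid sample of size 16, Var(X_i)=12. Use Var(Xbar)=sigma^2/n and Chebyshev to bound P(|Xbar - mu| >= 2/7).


Var(Xbar) = Var(X)/n = 12/16
Chebyshev: P(|Xbar-mu| >= 2/7) <= Var(Xbar)/(2/7)^2 = (3/4)/(4/49) = 147/16
Bound exceeds 1, so trivial bound: 1

1


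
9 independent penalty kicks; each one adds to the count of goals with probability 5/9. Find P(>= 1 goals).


P(at least one) = 1 - P(none)
P(none) = (1 - 5/9)^9 = (4/9)^9 = 262144/387420489
P(at least one) = 1 - 262144/387420489 = 387158345/387420489

387158345/387420489


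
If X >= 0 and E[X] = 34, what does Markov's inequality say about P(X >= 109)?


Markov: P(X >= a) <= E[X]/a
P(X >= 109) <= 34/109

34/109


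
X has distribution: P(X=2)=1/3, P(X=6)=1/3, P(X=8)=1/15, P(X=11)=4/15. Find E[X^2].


E[X^2] = sum(g(x)*P(x))
= 4*1/3 + 36*1/3 + 64*1/15 + 121*4/15
= 748/15

748/15


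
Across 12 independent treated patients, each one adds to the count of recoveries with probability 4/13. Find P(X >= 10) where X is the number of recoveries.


P(X>=10) = P(X=10) + P(X=11) + P(X=12)
= 5605687296/23298085122481 + 452984832/23298085122481 + 16777216/23298085122481
= 6075449344/23298085122481

6075449344/23298085122481


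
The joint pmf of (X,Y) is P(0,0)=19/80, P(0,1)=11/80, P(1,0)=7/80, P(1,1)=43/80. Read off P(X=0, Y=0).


Read from table: P(X=0, Y=0) = 19/80

19/80


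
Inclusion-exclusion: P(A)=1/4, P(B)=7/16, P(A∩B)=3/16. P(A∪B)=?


P(A∪B) = P(A) + P(B) - P(A∩B)
= 1/4 + 7/16 - 3/16 = 1/2

1/2


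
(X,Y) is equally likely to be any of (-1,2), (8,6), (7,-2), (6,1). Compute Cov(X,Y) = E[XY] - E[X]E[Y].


E[X]=5, E[Y]=7/4, E[XY]=19/2
Cov(X,Y) = E[XY] - E[X]E[Y] = 19/2 - 5*7/4 = 3/4

3/4


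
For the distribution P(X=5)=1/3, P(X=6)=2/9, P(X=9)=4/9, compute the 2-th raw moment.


E[X^2] = sum(x^2 * P(x))
= 25*1/3 + 36*2/9 + 81*4/9
= 157/3

157/3


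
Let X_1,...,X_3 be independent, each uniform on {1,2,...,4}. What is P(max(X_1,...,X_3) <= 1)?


P(max <= 1) = P(all X_i <= 1) = (P(X_1 <= 1))^3
= (1/4)^3 = 1/64

1/64


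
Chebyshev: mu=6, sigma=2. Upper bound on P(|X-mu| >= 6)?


k = 6/2 = 3
Chebyshev: P(|X-mu| >= k*sigma) <= 1/k^2 = 1/3^2 = 1/9

1/9


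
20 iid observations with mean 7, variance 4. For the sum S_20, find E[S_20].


E[S_n] = n*E[X_1] = 20*7 = 140

140


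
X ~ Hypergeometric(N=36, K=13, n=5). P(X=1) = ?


P(X=1) = C(13,1)*C(23,4) / C(36,5)
= 13*8855 / 376992
= 115115/376992 = 1495/4896

1495/4896


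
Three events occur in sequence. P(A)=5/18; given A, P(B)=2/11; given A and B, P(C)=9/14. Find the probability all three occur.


P(A∩B∩C) = P(A) * P(B|A) * P(C|A∩B)
= 5/18 * 2/11 * 9/14
= 5/99 * 9/14 = 5/154

5/154


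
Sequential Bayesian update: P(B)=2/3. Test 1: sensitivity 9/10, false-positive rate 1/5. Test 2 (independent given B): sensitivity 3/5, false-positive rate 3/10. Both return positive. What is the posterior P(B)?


After test 1: P(+) = 9/10*2/3 + 1/5*1/3 = 2/3
P(B|+) = (3/5)/(2/3) = 9/10
After test 2 (use post1 as new prior): P(+) = 3/5*9/10 + 3/10*1/10 = 57/100
P(B|+,+) = (27/50)/(57/100) = 18/19

18/19


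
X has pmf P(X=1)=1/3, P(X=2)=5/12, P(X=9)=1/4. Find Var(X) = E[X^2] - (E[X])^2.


E[X] = 41/12, E[X^2] = 89/4
Var(X) = E[X^2] - (E[X])^2 = 89/4 - (41/12)^2 = 1523/144

1523/144


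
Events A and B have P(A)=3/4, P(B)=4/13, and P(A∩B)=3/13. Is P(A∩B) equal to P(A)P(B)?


P(A)*P(B) = 3/4*4/13 = 3/13
P(A∩B) = 3/13, which equals P(A)P(B), so independent

Yes, A and B are independent


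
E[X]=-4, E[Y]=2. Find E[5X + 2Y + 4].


E[5X + 2Y + 4] = 5*E[X] + 2*E[Y] + 4
= (5)*(-4) + (2)*(2) + (4)
= -20 + 4 + 4 = -12

-12


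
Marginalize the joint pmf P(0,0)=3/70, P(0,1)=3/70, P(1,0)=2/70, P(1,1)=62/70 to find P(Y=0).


P(Y=0) = P(0,0)+P(1,0) = 3/70 + 2/70 = 5/70 = 1/14

1/14


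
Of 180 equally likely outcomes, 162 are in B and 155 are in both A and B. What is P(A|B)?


P(A|B) = P(A∩B)/P(B) = (155/180)/(162/180) = 155/162

155/162


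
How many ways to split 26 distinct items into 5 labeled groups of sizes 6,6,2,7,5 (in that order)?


26! = 403291461126605635584000000
Denominator: 6!=720 * 6!=720 * 2!=2 * 7!=5040 * 5!=120
Coefficient = 403291461126605635584000000 / 627056640000 = 643149973065600

643149973065600


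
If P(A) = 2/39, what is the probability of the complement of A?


P(A') = 1 - P(A) = 1 - 2/39 = 37/39

37/39


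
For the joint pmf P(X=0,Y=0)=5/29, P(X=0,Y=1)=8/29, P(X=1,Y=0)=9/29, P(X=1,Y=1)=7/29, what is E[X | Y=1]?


P(Y=1) = 15/29
E[X|Y=1] = (0*8 + 1*7)/15 = 7/15

7/15


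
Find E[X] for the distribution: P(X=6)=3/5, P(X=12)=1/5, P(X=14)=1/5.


E[X] = sum(x * P(x))
= 6*3/5 + 12*1/5 + 14*1/5
= 44/5

44/5


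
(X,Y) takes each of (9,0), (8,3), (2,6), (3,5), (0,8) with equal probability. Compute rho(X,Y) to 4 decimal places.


Cov(X,Y) = -9.1600, Var(X) = 12.2400, Var(Y) = 7.4400
rho = Cov/(sqrt(VarX)*sqrt(VarY)) = -0.9599

-0.9599


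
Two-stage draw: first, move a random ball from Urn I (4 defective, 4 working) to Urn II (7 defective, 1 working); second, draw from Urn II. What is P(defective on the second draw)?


P(transfer defective) = 4/8 = 1/2; P(transfer working) = 1/2
If defective transferred: Urn II has 8 defective of 9, so P(defective|defective moved) = 8/9
If working transferred: Urn II has 7 defective of 9, so P(defective|working moved) = 7/9
By total probability: P(defective) = 1/2*8/9 + 1/2*7/9 = 5/6

5/6


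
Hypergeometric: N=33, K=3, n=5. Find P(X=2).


P(X=2) = C(3,2)*C(30,3) / C(33,5)
= 3*4060 / 237336
= 12180/237336 = 35/682

35/682


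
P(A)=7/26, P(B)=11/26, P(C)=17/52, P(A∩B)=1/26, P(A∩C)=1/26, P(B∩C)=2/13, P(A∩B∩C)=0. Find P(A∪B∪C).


P(A∪B∪C) = P(A)+P(B)+P(C) - P(AB)-P(AC)-P(BC) + P(ABC)
= 7/26+11/26+17/52 - 1/26-1/26-2/13 + 0
= 41/52

41/52


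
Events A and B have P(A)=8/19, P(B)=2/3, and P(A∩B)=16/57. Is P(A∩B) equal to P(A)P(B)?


P(A)*P(B) = 8/19*2/3 = 16/57
P(A∩B) = 16/57, which equals P(A)P(B), so independent

Yes, A and B are independent


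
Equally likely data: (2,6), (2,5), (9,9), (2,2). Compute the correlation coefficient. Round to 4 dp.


Cov(X,Y) = 6.1250, Var(X) = 9.1875, Var(Y) = 6.2500
rho = Cov/(sqrt(VarX)*sqrt(VarY)) = 0.8083

0.8083


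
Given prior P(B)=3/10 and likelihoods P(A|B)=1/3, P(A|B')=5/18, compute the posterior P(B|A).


P(A) = P(A|B)P(B) + P(A|B')P(B') = 1/3*3/10 + 5/18*7/10 = 53/180
P(B|A) = P(A|B)P(B)/P(A) = (1/10)/(53/180) = 18/53

18/53


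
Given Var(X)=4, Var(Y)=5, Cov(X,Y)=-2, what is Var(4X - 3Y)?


Var(4X - 3Y) = 4^2*Var(X) + (-3)^2*Var(Y) + 2*4*(-3)*Cov(X,Y)
= 16*4 + 9*5 - 24*(-2)
= 64 + 45 + 48 = 157

157


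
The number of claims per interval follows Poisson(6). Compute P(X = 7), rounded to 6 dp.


P(X=7) = e^(-6) * 6^7 / 7!
≈ 0.002478752177 * 279936 / 5040
≈ 0.137677

0.137677


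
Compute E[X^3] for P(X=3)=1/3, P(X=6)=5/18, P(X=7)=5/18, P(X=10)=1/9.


E[X^3] = sum(g(x)*P(x))
= 27*1/3 + 216*5/18 + 343*5/18 + 1000*1/9
= 4957/18

4957/18


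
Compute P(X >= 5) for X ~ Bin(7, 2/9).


P(X>=5) = P(X=5) + P(X=6) + P(X=7)
= 10976/1594323 + 3136/4782969 + 128/4782969
= 12064/1594323

12064/1594323


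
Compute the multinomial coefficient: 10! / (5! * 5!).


10! = 3628800
Denominator: 5!=120 * 5!=120
Coefficient = 3628800 / 14400 = 252

252


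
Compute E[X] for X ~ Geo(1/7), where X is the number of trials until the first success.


For geometric (trials until first success), E[X] = 1/p = 1/(1/7) = 7

7


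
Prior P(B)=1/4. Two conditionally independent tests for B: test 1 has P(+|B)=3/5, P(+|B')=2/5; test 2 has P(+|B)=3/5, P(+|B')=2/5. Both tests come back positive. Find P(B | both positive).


After test 1: P(+) = 3/5*1/4 + 2/5*3/4 = 9/20
P(B|+) = (3/20)/(9/20) = 1/3
After test 2 (use post1 as new prior): P(+) = 3/5*1/3 + 2/5*2/3 = 7/15
P(B|+,+) = (1/5)/(7/15) = 3/7

3/7


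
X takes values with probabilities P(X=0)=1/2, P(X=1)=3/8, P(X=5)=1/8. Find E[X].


E[X] = sum(x * P(x))
= 0*1/2 + 1*3/8 + 5*1/8
= 1

1


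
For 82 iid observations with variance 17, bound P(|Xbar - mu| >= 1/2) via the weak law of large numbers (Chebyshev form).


Var(Xbar) = Var(X)/n = 17/82
Chebyshev: P(|Xbar-mu| >= 1/2) <= Var(Xbar)/(1/2)^2 = (17/82)/(1/4) = 34/41

34/41


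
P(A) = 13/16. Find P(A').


P(A') = 1 - P(A) = 1 - 13/16 = 3/16

3/16


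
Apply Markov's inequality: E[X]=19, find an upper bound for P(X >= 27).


Markov: P(X >= a) <= E[X]/a
P(X >= 27) <= 19/27

19/27


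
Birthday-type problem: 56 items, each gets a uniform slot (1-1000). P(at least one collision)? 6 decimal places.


P(all different) = prod((1000-i)/1000 for i=0..55) = 0.208189
P(at least one match) = 1 - 0.208189 = 0.791811

0.791811


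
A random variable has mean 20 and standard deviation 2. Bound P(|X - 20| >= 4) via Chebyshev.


k = 4/2 = 2
Chebyshev: P(|X-mu| >= k*sigma) <= 1/k^2 = 1/2^2 = 1/4

1/4


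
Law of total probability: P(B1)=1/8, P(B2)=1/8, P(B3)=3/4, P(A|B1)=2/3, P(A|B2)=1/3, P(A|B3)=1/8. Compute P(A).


P(A) = P(A|B1)P(B1) + P(A|B2)P(B2) + P(A|B3)P(B3)
= 2/3*1/8 + 1/3*1/8 + 1/8*3/4
= 1/12 + 1/24 + 3/32 = 7/32

7/32


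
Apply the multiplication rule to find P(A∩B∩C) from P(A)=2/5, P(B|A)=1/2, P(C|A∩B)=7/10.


P(A∩B∩C) = P(A) * P(B|A) * P(C|A∩B)
= 2/5 * 1/2 * 7/10
= 1/5 * 7/10 = 7/50

7/50


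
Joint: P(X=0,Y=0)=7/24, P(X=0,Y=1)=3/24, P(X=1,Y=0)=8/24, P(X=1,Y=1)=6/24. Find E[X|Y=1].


P(Y=1) = 9/24
E[X|Y=1] = (0*3 + 1*6)/9 = 6/9 = 2/3

2/3


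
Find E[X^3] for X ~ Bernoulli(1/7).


For Bernoulli: X in {0,1}
E[X^3] = 0^3*(1-1/7) + 1^3*1/7 = 1/7

1/7


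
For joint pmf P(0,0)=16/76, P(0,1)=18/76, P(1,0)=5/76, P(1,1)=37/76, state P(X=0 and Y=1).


Read from table: P(X=0, Y=1) = 18/76 = 9/38

9/38


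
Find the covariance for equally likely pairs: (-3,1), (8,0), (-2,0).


E[X]=1, E[Y]=1/3, E[XY]=-1
Cov(X,Y) = E[XY] - E[X]E[Y] = -1 - 1*1/3 = -4/3

-4/3


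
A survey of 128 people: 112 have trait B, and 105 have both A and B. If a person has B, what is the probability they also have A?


P(A|B) = P(A∩B)/P(B) = (105/128)/(112/128) = 105/112 = 15/16

15/16


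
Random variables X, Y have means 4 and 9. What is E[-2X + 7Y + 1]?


E[-2X + 7Y + 1] = -2*E[X] + 7*E[Y] + 1
= (-2)*(4) + (7)*(9) + (1)
= -8 + 63 + 1 = 56

56


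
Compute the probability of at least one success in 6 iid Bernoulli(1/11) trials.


P(at least one) = 1 - P(none)
P(none) = (1 - 1/11)^6 = (10/11)^6 = 1000000/1771561
P(at least one) = 1 - 1000000/1771561 = 771561/1771561

771561/1771561


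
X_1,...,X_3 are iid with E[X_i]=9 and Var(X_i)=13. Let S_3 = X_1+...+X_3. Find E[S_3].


E[S_n] = n*E[X_1] = 3*9 = 27

27


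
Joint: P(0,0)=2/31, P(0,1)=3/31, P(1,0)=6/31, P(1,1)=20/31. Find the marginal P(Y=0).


P(Y=0) = P(0,0)+P(1,0) = 2/31 + 6/31 = 8/31

8/31


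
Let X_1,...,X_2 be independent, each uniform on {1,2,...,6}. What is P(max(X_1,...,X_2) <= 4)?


P(max <= 4) = P(all X_i <= 4) = (P(X_1 <= 4))^2
= (4/6)^2 = (2/3)^2 = 4/9

4/9


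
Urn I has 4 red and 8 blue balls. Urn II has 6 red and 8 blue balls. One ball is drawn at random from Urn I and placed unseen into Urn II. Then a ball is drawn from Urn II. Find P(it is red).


P(transfer red) = 4/12 = 1/3; P(transfer blue) = 2/3
If red transferred: Urn II has 7 red of 15, so P(red|red moved) = 7/15
If blue transferred: Urn II has 6 red of 15, so P(red|blue moved) = 2/5
By total probability: P(red) = 1/3*7/15 + 2/3*2/5 = 19/45

19/45


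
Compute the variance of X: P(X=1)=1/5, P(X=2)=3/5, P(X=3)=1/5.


E[X] = 2, E[X^2] = 22/5
Var(X) = E[X^2] - (E[X])^2 = 22/5 - (2)^2 = 2/5

2/5


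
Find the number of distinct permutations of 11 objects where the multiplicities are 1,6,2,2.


11! = 39916800
Denominator: 1!=1 * 6!=720 * 2!=2 * 2!=2
Coefficient = 39916800 / 2880 = 13860

13860


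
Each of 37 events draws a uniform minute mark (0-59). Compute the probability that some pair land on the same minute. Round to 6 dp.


P(all different) = prod((60-i)/60 for i=0..36) = 0.000001
P(at least one match) = 1 - 0.000001 = 0.999999

0.999999


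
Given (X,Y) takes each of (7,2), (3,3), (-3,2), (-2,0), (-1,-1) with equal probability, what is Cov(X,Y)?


E[X]=4/5, E[Y]=6/5, E[XY]=18/5
Cov(X,Y) = E[XY] - E[X]E[Y] = 18/5 - 4/5*6/5 = 66/25

66/25


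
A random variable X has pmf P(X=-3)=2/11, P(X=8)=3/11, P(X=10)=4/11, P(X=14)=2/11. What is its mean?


E[X] = sum(x * P(x))
= -3*2/11 + 8*3/11 + 10*4/11 + 14*2/11
= 86/11

86/11


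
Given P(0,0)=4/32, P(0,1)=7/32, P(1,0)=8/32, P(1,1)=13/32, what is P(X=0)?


P(X=0) = P(0,0)+P(0,1) = 4/32 + 7/32 = 11/32

11/32


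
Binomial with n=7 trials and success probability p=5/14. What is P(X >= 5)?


P(X>=5) = P(X=5) + P(X=6) + P(X=7)
= 759375/15059072 + 140625/15059072 + 78125/105413504
= 6378125/105413504

6378125/105413504


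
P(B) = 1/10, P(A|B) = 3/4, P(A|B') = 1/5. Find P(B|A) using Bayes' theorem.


P(A) = P(A|B)P(B) + P(A|B')P(B') = 3/4*1/10 + 1/5*9/10 = 51/200
P(B|A) = P(A|B)P(B)/P(A) = (3/40)/(51/200) = 5/17

5/17


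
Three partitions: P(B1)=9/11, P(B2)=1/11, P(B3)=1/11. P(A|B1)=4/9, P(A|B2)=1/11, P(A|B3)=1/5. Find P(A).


P(A) = P(A|B1)P(B1) + P(A|B2)P(B2) + P(A|B3)P(B3)
= 4/9*9/11 + 1/11*1/11 + 1/5*1/11
= 4/11 + 1/121 + 1/55 = 236/605

236/605


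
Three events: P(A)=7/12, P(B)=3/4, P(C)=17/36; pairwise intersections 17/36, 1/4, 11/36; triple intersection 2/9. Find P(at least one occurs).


P(A∪B∪C) = P(A)+P(B)+P(C) - P(AB)-P(AC)-P(BC) + P(ABC)
= 7/12+3/4+17/36 - 17/36-1/4-11/36 + 2/9
= 1

1


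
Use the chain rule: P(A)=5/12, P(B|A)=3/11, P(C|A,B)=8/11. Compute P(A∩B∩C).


P(A∩B∩C) = P(A) * P(B|A) * P(C|A∩B)
= 5/12 * 3/11 * 8/11
= 5/44 * 8/11 = 10/121

10/121


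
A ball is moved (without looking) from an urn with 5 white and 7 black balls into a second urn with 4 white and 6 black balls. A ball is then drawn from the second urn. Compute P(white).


P(transfer white) = 5/12; P(transfer black) = 7/12
If white transferred: Urn II has 5 white of 11, so P(white|white moved) = 5/11
If black transferred: Urn II has 4 white of 11, so P(white|black moved) = 4/11
By total probability: P(white) = 5/12*5/11 + 7/12*4/11 = 53/132

53/132


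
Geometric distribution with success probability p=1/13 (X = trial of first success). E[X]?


For geometric (trials until first success), E[X] = 1/p = 1/(1/13) = 13

13


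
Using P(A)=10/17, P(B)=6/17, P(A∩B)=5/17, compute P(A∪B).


P(A∪B) = P(A) + P(B) - P(A∩B)
= 10/17 + 6/17 - 5/17 = 11/17

11/17


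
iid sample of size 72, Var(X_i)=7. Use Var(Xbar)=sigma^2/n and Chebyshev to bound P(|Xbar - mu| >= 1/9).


Var(Xbar) = Var(X)/n = 7/72
Chebyshev: P(|Xbar-mu| >= 1/9) <= Var(Xbar)/(1/9)^2 = (7/72)/(1/81) = 63/8
Bound exceeds 1, so trivial bound: 1

1


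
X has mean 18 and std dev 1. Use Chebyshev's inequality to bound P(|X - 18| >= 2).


k = 2/1 = 2
Chebyshev: P(|X-mu| >= k*sigma) <= 1/k^2 = 1/2^2 = 1/4

1/4


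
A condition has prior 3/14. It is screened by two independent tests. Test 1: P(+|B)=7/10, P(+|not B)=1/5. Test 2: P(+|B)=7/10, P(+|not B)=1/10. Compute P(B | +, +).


After test 1: P(+) = 7/10*3/14 + 1/5*11/14 = 43/140
P(B|+) = (3/20)/(43/140) = 21/43
After test 2 (use post1 as new prior): P(+) = 7/10*21/43 + 1/10*22/43 = 169/430
P(B|+,+) = (147/430)/(169/430) = 147/169

147/169


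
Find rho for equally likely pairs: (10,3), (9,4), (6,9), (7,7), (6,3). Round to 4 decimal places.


Cov(X,Y) = -2.1200, Var(X) = 2.6400, Var(Y) = 5.7600
rho = Cov/(sqrt(VarX)*sqrt(VarY)) = -0.5437

-0.5437


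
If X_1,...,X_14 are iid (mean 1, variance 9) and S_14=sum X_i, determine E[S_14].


E[S_n] = n*E[X_1] = 14*1 = 14

14


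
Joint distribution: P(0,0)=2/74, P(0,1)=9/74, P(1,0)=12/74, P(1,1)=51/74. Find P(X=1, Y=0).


Read from table: P(X=1, Y=0) = 12/74 = 6/37

6/37


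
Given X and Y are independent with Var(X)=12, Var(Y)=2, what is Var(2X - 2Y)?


Independence => Cov(X,Y)=0
Var(2X - 2Y) = 2^2*Var(X) + (-2)^2*Var(Y)
= 4*12 + 4*2 = 56

56


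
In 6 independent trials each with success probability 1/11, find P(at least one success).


P(at least one) = 1 - P(none)
P(none) = (1 - 1/11)^6 = (10/11)^6 = 1000000/1771561
P(at least one) = 1 - 1000000/1771561 = 771561/1771561

771561/1771561


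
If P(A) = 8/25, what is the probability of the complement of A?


P(A') = 1 - P(A) = 1 - 8/25 = 17/25

17/25


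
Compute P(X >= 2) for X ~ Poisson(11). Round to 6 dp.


P(X>=2) = 1 - P(X<=1) = 1 - (e^(-11)*11^0/0! + e^(-11)*11^1/1!)
≈ 1 - (0.0000167017 + 0.0001837187)
= 1 - 0.0002004204 = 0.9997995796
≈ 0.999800

0.999800


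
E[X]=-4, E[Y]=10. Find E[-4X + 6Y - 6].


E[-4X + 6Y - 6] = -4*E[X] + 6*E[Y] - 6
= (-4)*(-4) + (6)*(10) + (-6)
= 16 + 60 - 6 = 70

70


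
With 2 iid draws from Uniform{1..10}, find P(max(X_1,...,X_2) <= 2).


P(max <= 2) = P(all X_i <= 2) = (P(X_1 <= 2))^2
= (2/10)^2 = (1/5)^2 = 1/25

1/25


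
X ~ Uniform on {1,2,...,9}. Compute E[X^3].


E[X^3] = (1/9) * sum(x^3 for x=1..9)
= 2025/9 = 225

225


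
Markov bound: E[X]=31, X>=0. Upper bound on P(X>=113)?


Markov: P(X >= a) <= E[X]/a
P(X >= 113) <= 31/113

31/113


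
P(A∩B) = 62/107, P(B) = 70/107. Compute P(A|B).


P(A|B) = P(A∩B)/P(B) = (62/107)/(70/107) = 62/70 = 31/35

31/35


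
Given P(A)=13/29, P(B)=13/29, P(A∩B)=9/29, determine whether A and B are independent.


P(A)*P(B) = 13/29*13/29 = 169/841
P(A∩B) = 9/29 != 169/841, so not independent

No, A and B are not independent


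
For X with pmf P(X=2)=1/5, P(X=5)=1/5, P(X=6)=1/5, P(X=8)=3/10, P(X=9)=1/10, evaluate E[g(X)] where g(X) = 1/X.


E[1/X] = sum(g(x)*P(x))
= 1/2*1/5 + 1/5*1/5 + 1/6*1/5 + 1/8*3/10 + 1/9*1/10
= 799/3600

799/3600


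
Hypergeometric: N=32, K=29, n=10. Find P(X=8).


P(X=8) = C(29,8)*C(3,2) / C(32,10)
= 4292145*3 / 64512240
= 12876435/64512240 = 99/496

99/496


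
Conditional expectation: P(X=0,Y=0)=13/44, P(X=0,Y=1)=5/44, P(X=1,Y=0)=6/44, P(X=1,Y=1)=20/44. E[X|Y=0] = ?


P(Y=0) = 19/44
E[X|Y=0] = (0*13 + 1*6)/19 = 6/19

6/19


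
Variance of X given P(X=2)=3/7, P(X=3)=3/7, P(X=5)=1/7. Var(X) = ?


E[X] = 20/7, E[X^2] = 64/7
Var(X) = E[X^2] - (E[X])^2 = 64/7 - (20/7)^2 = 48/49

48/49


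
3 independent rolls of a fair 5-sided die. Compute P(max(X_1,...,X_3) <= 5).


P(max <= 5) = P(all X_i <= 5) = (P(X_1 <= 5))^3
= (5/5)^3 = 1^3 = 1

1


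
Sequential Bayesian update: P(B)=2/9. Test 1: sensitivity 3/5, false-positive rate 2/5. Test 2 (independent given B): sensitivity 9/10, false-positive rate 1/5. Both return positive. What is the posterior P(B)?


After test 1: P(+) = 3/5*2/9 + 2/5*7/9 = 4/9
P(B|+) = (2/15)/(4/9) = 3/10
After test 2 (use post1 as new prior): P(+) = 9/10*3/10 + 1/5*7/10 = 41/100
P(B|+,+) = (27/100)/(41/100) = 27/41

27/41


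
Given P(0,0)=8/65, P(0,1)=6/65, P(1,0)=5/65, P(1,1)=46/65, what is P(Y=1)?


P(Y=1) = P(0,1)+P(1,1) = 6/65 + 46/65 = 52/65 = 4/5

4/5


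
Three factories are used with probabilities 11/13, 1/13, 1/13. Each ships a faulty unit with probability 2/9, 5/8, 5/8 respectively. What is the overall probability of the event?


P(A) = P(A|B1)P(B1) + P(A|B2)P(B2) + P(A|B3)P(B3)
= 2/9*11/13 + 5/8*1/13 + 5/8*1/13
= 22/117 + 5/104 + 5/104 = 133/468

133/468


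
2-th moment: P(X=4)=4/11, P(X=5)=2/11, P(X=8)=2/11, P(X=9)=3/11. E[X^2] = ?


E[X^2] = sum(x^2 * P(x))
= 16*4/11 + 25*2/11 + 64*2/11 + 81*3/11
= 485/11

485/11


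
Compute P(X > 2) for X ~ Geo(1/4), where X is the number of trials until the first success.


P(X > 2) = P(first 2 trials all fail) = (1-p)^2 = (3/4)^2 = 9/16

9/16


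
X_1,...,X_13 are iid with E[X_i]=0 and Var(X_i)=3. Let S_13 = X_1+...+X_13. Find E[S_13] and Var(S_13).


E[S_n] = n*mu = 13*0 = 0
Var(S_n) = n*sigma^2 = 13*3 = 39

E[S_13]=0, Var(S_13)=39


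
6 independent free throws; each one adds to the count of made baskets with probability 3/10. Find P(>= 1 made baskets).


P(at least one) = 1 - P(none)
P(none) = (1 - 3/10)^6 = (7/10)^6 = 117649/1000000
P(at least one) = 1 - 117649/1000000 = 882351/1000000

882351/1000000


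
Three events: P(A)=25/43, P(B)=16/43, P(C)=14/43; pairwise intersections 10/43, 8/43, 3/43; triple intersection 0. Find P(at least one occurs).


P(A∪B∪C) = P(A)+P(B)+P(C) - P(AB)-P(AC)-P(BC) + P(ABC)
= 25/43+16/43+14/43 - 10/43-8/43-3/43 + 0
= 34/43

34/43


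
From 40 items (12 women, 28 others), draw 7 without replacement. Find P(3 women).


P(X=3) = C(12,3)*C(28,4) / C(40,7)
= 220*20475 / 18643560
= 4504500/18643560 = 5775/23902

5775/23902


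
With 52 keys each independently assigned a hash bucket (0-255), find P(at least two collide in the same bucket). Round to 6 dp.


P(all different) = prod((256-i)/256 for i=0..51) = 0.003823
P(at least one match) = 1 - 0.003823 = 0.996177

0.996177


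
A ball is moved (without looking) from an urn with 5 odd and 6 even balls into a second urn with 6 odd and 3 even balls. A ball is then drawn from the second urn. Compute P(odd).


P(transfer odd) = 5/11; P(transfer even) = 6/11
If odd transferred: Urn II has 7 odd of 10, so P(odd|odd moved) = 7/10
If even transferred: Urn II has 6 odd of 10, so P(odd|even moved) = 3/5
By total probability: P(odd) = 5/11*7/10 + 6/11*3/5 = 71/110

71/110


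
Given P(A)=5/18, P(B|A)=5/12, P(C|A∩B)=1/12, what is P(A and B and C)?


P(A∩B∩C) = P(A) * P(B|A) * P(C|A∩B)
= 5/18 * 5/12 * 1/12
= 25/216 * 1/12 = 25/2592

25/2592


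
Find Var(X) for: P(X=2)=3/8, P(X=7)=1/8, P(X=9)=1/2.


E[X] = 49/8, E[X^2] = 385/8
Var(X) = E[X^2] - (E[X])^2 = 385/8 - (49/8)^2 = 679/64

679/64


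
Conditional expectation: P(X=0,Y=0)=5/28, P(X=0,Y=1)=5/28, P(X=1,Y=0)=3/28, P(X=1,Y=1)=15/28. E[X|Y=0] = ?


P(Y=0) = 8/28
E[X|Y=0] = (0*5 + 1*3)/8 = 3/8

3/8


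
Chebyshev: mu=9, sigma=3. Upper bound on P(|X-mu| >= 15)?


k = 15/3 = 5
Chebyshev: P(|X-mu| >= k*sigma) <= 1/k^2 = 1/5^2 = 1/25

1/25


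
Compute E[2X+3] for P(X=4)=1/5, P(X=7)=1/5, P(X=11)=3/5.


E[2X+3] = sum(g(x)*P(x))
= 11*1/5 + 17*1/5 + 25*3/5
= 103/5

103/5
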